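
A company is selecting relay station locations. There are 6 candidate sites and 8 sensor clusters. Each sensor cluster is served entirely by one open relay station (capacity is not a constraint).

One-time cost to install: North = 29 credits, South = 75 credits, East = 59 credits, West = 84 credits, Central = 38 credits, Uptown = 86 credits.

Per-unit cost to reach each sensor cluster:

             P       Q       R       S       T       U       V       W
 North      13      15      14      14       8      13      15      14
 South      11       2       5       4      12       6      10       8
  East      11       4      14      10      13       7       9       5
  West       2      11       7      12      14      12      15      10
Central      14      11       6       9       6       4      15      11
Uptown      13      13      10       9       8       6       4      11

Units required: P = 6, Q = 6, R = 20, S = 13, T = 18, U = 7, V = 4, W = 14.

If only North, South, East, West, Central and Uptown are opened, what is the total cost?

Each sensor cluster is assigned to its cheapest site among the open ones.
{North, South, East, West, Central, Uptown}: P→West 2·6=12, Q→South 2·6=12, R→South 5·20=100, S→South 4·13=52, T→Central 6·18=108, U→Central 4·7=28, V→Uptown 4·4=16, W→East 5·14=70. Service 398; fixed 371; total 769.

Total cost: 769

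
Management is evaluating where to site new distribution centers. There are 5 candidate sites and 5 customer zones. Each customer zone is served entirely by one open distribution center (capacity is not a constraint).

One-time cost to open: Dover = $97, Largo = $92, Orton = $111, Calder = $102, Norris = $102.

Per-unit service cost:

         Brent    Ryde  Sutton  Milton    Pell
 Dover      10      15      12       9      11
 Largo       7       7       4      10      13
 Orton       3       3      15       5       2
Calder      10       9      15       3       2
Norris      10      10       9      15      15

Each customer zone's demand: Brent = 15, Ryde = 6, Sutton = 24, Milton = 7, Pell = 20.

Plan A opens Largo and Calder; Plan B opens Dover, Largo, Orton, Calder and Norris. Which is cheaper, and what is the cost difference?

Plan A is cheaper by 226.

Plan A: {Largo, Calder}: Brent→Largo 7·15=105, Ryde→Largo 7·6=42, Sutton→Largo 4·24=96, Milton→Calder 3·7=21, Pell→Calder 2·20=40. Service 304; fixed 194; total 498.
Plan B: {Dover, Largo, Orton, Calder, Norris}: Brent→Orton 3·15=45, Ryde→Orton 3·6=18, Sutton→Largo 4·24=96, Milton→Calder 3·7=21, Pell→Orton 2·20=40. Service 220; fixed 504; total 724.
Difference: |498 − 724| = 226.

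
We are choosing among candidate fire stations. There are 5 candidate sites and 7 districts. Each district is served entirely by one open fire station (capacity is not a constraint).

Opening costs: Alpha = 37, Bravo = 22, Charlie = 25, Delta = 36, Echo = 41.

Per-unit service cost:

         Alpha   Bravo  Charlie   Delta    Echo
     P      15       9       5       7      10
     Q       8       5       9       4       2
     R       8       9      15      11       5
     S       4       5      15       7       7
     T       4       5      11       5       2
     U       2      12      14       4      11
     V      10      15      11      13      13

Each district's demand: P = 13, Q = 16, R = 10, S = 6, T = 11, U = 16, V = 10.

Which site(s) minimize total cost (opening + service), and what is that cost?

For any fixed open set, each district goes to its cheapest open site; total = fixed + service.
{Alpha, Charlie, Echo}: P→Charlie 5·13=65, Q→Echo 2·16=32, R→Echo 5·10=50, S→Alpha 4·6=24, T→Echo 2·11=22, U→Alpha 2·16=32, V→Alpha 10·10=100. Service 325; fixed 103; total 428.
{Alpha, Bravo, Charlie, Echo}: P→Charlie 5·13=65, Q→Echo 2·16=32, R→Echo 5·10=50, S→Alpha 4·6=24, T→Echo 2·11=22, U→Alpha 2·16=32, V→Alpha 10·10=100. Service 325; fixed 125; total 450.
{Alpha, Charlie, Delta, Echo}: service 325 + fixed 139 = 464
{Alpha, Bravo, Charlie, Delta, Echo}: service 325 + fixed 161 = 486
No other subset beats 428.

Open Alpha, Charlie and Echo; minimum total cost 428.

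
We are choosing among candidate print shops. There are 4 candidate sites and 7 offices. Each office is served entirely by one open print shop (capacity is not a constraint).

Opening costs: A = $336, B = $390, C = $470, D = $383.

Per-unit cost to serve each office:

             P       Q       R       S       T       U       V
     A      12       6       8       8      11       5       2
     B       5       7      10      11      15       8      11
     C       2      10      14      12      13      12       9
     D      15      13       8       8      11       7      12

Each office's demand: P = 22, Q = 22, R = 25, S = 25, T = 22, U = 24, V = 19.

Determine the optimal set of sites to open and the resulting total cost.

For any fixed open set, each office goes to its cheapest open site; total = fixed + service.
{A}: P→A 12·22=264, Q→A 6·22=132, R→A 8·25=200, S→A 8·25=200, T→A 11·22=242, U→A 5·24=120, V→A 2·19=38. Service 1196; fixed 336; total 1532.
{A, B}: service 1042 + fixed 726 = 1768
{A, C}: P→C 2·22=44, Q→A 6·22=132, R→A 8·25=200, S→A 8·25=200, T→A 11·22=242, U→A 5·24=120, V→A 2·19=38. Service 976; fixed 806; total 1782.
{A, B, C, D}: service 976 + fixed 1579 = 2555
No other subset beats 1532.

Open A only; minimum total cost 1532.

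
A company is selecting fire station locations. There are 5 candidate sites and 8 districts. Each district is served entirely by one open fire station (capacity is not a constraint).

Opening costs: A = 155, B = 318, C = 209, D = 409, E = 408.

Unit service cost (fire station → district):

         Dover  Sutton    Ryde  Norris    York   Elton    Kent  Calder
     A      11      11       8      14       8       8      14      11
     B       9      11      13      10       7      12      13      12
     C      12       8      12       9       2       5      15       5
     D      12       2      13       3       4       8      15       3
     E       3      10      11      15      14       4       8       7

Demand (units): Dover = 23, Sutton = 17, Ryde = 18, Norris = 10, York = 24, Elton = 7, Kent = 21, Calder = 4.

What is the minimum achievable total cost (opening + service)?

Minimum total cost: 1345

For any fixed open set, each district goes to its cheapest open site; total = fixed + service.
{C}: Dover→C 12·23=276, Sutton→C 8·17=136, Ryde→C 12·18=216, Norris→C 9·10=90, York→C 2·24=48, Elton→C 5·7=35, Kent→C 15·21=315, Calder→C 5·4=20. Service 1136; fixed 209; total 1345.
{C, E}: service 757 + fixed 617 = 1374
{A, C}: Dover→A 11·23=253, Sutton→C 8·17=136, Ryde→A 8·18=144, Norris→C 9·10=90, York→C 2·24=48, Elton→C 5·7=35, Kent→A 14·21=294, Calder→C 5·4=20. Service 1020; fixed 364; total 1384.
{A, B, C, D, E}: service 533 + fixed 1499 = 2032
No other subset beats 1345.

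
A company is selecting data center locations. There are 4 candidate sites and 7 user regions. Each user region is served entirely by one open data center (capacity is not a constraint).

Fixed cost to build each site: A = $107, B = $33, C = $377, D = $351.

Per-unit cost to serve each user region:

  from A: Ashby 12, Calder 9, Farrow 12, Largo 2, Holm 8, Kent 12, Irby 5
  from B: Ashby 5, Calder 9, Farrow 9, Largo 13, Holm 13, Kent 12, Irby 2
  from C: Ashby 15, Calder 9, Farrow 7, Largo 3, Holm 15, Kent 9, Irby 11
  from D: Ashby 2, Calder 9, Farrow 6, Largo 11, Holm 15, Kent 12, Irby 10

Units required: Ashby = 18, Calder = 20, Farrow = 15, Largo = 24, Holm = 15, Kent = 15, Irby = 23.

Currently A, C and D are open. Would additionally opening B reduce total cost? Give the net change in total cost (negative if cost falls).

Yes — net change −36 (cost falls by 36).

Current service cost with {A, C, D}: 724.
Adding B: each user region re-picks its cheapest; new service cost 655, saving 69.
Extra fixed cost: 33. Net change = 33 − 69 = -36.
(Totals: 1559 → 1523.)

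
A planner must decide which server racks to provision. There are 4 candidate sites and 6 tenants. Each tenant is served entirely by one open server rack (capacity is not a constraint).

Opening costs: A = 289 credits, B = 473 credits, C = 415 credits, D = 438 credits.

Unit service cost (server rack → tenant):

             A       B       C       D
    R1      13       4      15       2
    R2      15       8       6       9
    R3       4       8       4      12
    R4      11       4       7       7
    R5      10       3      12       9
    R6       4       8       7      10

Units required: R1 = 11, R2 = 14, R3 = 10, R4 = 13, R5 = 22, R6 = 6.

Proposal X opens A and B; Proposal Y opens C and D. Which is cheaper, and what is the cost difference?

Proposal X: {A, B}: R1→B 4·11=44, R2→B 8·14=112, R3→A 4·10=40, R4→B 4·13=52, R5→B 3·22=66, R6→A 4·6=24. Service 338; fixed 762; total 1100.
Proposal Y: {C, D}: R1→D 2·11=22, R2→C 6·14=84, R3→C 4·10=40, R4→C 7·13=91, R5→D 9·22=198, R6→C 7·6=42. Service 477; fixed 853; total 1330.
Difference: |1100 − 1330| = 230.

Proposal X is cheaper by 230.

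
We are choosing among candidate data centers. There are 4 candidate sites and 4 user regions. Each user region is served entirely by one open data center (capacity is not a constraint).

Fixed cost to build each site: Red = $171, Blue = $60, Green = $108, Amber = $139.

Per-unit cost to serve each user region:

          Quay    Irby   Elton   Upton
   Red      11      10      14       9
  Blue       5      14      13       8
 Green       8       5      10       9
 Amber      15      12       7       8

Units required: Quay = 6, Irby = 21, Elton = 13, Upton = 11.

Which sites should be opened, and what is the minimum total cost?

Open Green only; minimum total cost 490.

For any fixed open set, each user region goes to its cheapest open site; total = fixed + service.
{Green}: Quay→Green 8·6=48, Irby→Green 5·21=105, Elton→Green 10·13=130, Upton→Green 9·11=99. Service 382; fixed 108; total 490.
{Blue, Green}: service 353 + fixed 168 = 521
{Green, Amber}: service 332 + fixed 247 = 579
{Red, Blue, Green, Amber}: service 314 + fixed 478 = 792
(All 15 nonempty subsets were checked; Green only is lowest.)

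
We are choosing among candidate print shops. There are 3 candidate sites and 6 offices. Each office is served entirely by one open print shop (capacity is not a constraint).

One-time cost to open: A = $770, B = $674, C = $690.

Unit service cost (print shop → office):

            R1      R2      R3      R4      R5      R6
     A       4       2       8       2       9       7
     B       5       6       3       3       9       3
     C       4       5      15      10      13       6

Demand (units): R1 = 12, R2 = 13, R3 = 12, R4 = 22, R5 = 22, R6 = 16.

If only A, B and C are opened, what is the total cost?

Each office is assigned to its cheapest site among the open ones.
{A, B, C}: R1→A 4·12=48, R2→A 2·13=26, R3→B 3·12=36, R4→A 2·22=44, R5→A 9·22=198, R6→B 3·16=48. Service 400; fixed 2134; total 2534.

Total cost: 2534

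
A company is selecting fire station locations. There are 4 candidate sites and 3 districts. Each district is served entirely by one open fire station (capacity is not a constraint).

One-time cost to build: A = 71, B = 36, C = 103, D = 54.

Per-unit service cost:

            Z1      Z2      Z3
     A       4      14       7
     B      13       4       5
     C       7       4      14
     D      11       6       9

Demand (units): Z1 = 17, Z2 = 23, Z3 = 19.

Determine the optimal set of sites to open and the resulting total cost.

Open A and B; minimum total cost 362.

For any fixed open set, each district goes to its cheapest open site; total = fixed + service.
{A, B}: Z1→A 4·17=68, Z2→B 4·23=92, Z3→B 5·19=95. Service 255; fixed 107; total 362.
{A, B, D}: service 255 + fixed 161 = 416
{B}: Z1→B 13·17=221, Z2→B 4·23=92, Z3→B 5·19=95. Service 408; fixed 36; total 444.
{A, B, C, D}: service 255 + fixed 264 = 519
No other subset beats 362.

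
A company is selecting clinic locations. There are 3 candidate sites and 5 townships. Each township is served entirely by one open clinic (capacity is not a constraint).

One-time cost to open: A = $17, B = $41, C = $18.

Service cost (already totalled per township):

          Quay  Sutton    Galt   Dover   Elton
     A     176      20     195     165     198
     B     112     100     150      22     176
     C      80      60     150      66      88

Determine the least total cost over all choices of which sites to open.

For any fixed open set, each township goes to its cheapest open site; total = fixed + service.
{A, B, C}: Quay→C 80, Sutton→A 20, Galt→B 150, Dover→B 22, Elton→C 88. Service 360; fixed 76; total 436.
{A, C}: service 404 + fixed 35 = 439
{B, C}: Quay→C 80, Sutton→C 60, Galt→B 150, Dover→B 22, Elton→C 88. Service 400; fixed 59; total 459.
{A}: service 754 + fixed 17 = 771
No other subset beats 436.

Minimum total cost: 436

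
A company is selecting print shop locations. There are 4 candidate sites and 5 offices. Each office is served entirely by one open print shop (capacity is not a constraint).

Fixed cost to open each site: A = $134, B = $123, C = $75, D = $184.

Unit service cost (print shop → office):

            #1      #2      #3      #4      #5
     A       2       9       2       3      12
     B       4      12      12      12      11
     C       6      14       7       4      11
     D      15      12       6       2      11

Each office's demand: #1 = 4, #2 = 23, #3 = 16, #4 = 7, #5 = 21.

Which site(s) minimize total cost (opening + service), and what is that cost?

For any fixed open set, each office goes to its cheapest open site; total = fixed + service.
{A}: #1→A 2·4=8, #2→A 9·23=207, #3→A 2·16=32, #4→A 3·7=21, #5→A 12·21=252. Service 520; fixed 134; total 654.
{A, C}: #1→A 2·4=8, #2→A 9·23=207, #3→A 2·16=32, #4→A 3·7=21, #5→C 11·21=231. Service 499; fixed 209; total 708.
{A, B}: service 499 + fixed 257 = 756
{A, B, C, D}: #1→A 2·4=8, #2→A 9·23=207, #3→A 2·16=32, #4→D 2·7=14, #5→B 11·21=231. Service 492; fixed 516; total 1008.
(All 15 nonempty subsets were checked; A only is lowest.)

Open A only; minimum total cost 654.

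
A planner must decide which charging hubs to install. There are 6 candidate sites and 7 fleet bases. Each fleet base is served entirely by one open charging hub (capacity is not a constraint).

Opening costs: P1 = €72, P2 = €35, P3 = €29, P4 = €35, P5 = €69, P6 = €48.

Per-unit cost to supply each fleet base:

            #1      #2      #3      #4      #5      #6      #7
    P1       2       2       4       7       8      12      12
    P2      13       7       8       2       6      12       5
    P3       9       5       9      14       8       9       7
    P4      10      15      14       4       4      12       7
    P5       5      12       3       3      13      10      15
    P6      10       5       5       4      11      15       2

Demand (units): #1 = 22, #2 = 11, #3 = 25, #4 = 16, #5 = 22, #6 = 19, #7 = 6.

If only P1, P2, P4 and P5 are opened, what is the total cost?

Total cost: 692

Each fleet base is assigned to its cheapest site among the open ones.
{P1, P2, P4, P5}: #1→P1 2·22=44, #2→P1 2·11=22, #3→P5 3·25=75, #4→P2 2·16=32, #5→P4 4·22=88, #6→P5 10·19=190, #7→P2 5·6=30. Service 481; fixed 211; total 692.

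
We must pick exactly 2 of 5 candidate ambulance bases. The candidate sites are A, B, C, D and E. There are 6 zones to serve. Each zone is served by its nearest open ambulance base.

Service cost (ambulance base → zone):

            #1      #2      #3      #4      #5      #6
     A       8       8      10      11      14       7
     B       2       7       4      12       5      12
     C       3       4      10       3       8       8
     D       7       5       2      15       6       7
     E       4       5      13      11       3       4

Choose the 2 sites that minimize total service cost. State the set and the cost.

With exactly 2 open, each zone uses its cheapest among the chosen.
{C, D}: #1→C 3, #2→C 4, #3→D 2, #4→C 3, #5→D 6, #6→D 7. Service cost 25.
{B, C}: service cost 26
{C, E}: service cost 27
Among all 10 size-2 choices, {C, D} is lowest.

Choose C and D; total service cost 25.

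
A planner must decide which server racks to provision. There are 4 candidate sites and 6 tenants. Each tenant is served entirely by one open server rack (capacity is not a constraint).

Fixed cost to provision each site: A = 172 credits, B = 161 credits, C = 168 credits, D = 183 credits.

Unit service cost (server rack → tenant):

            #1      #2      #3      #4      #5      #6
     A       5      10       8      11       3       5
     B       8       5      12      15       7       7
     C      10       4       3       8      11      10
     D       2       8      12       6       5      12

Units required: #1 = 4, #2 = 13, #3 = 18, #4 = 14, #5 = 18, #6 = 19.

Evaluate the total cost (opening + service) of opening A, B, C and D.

Each tenant is assigned to its cheapest site among the open ones.
{A, B, C, D}: #1→D 2·4=8, #2→C 4·13=52, #3→C 3·18=54, #4→D 6·14=84, #5→A 3·18=54, #6→A 5·19=95. Service 347; fixed 684; total 1031.

Total cost: 1031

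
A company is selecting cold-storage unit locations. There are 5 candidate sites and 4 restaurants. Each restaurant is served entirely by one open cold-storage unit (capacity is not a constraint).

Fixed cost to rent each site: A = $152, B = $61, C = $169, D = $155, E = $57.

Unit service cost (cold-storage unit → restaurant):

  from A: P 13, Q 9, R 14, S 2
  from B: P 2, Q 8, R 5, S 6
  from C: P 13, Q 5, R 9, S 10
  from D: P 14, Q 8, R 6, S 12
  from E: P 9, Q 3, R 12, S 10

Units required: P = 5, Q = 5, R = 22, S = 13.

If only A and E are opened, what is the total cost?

Each restaurant is assigned to its cheapest site among the open ones.
{A, E}: P→E 9·5=45, Q→E 3·5=15, R→E 12·22=264, S→A 2·13=26. Service 350; fixed 209; total 559.

Total cost: 559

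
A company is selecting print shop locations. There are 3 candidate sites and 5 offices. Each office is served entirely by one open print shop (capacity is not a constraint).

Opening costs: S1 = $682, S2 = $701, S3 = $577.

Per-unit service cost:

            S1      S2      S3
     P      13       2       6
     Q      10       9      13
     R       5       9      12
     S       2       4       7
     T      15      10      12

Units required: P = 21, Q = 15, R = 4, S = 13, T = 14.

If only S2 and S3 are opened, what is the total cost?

Each office is assigned to its cheapest site among the open ones.
{S2, S3}: P→S2 2·21=42, Q→S2 9·15=135, R→S2 9·4=36, S→S2 4·13=52, T→S2 10·14=140. Service 405; fixed 1278; total 1683.

Total cost: 1683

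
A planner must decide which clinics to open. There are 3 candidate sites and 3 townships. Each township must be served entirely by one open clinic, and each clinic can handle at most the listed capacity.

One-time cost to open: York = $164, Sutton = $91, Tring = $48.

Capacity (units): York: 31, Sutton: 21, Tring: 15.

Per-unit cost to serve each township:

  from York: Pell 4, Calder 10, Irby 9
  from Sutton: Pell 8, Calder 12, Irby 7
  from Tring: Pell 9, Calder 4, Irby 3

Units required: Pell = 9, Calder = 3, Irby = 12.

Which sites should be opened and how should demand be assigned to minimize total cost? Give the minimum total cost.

Open {Sutton, Tring}: Pell→Sutton 8·9=72, Calder→Tring 4·3=12, Irby→Tring 3·12=36.
Loads: Sutton carries 9/21, Tring carries 15/15. Service 120; fixed 139; total 259.
Next best feasible plan costs 283.

Minimum total cost: 259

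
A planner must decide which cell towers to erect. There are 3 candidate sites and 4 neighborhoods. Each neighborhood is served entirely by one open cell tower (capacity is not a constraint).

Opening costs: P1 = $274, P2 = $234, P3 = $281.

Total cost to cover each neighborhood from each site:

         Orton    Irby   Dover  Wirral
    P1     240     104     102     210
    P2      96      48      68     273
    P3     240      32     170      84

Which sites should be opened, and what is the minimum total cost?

For any fixed open set, each neighborhood goes to its cheapest open site; total = fixed + service.
{P2}: Orton→P2 96, Irby→P2 48, Dover→P2 68, Wirral→P2 273. Service 485; fixed 234; total 719.
{P2, P3}: service 280 + fixed 515 = 795
{P3}: service 526 + fixed 281 = 807
{P1, P2, P3}: service 280 + fixed 789 = 1069
(All 7 nonempty subsets were checked; P2 only is lowest.)

Open P2 only; minimum total cost 719.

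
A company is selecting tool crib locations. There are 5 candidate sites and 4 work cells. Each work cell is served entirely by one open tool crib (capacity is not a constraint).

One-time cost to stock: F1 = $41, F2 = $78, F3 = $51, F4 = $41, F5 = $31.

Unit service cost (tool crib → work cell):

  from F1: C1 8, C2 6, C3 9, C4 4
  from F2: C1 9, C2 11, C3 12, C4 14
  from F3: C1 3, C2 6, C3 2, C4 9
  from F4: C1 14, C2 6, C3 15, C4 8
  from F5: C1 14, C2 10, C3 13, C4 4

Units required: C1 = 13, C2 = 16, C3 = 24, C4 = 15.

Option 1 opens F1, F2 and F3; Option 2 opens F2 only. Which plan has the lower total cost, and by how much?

Option 1 is cheaper by 456.

Option 1: {F1, F2, F3}: C1→F3 3·13=39, C2→F1 6·16=96, C3→F3 2·24=48, C4→F1 4·15=60. Service 243; fixed 170; total 413.
Option 2: {F2}: C1→F2 9·13=117, C2→F2 11·16=176, C3→F2 12·24=288, C4→F2 14·15=210. Service 791; fixed 78; total 869.
Difference: |413 − 869| = 456.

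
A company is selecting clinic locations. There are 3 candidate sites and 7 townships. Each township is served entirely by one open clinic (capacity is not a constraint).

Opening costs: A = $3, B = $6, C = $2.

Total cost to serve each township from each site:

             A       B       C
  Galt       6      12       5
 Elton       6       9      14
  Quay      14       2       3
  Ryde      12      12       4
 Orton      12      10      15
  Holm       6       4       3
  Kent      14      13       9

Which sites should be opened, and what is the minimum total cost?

For any fixed open set, each township goes to its cheapest open site; total = fixed + service.
{A, C}: Galt→C 5, Elton→A 6, Quay→C 3, Ryde→C 4, Orton→A 12, Holm→C 3, Kent→C 9. Service 42; fixed 5; total 47.
{A, B, C}: Galt→C 5, Elton→A 6, Quay→B 2, Ryde→C 4, Orton→B 10, Holm→C 3, Kent→C 9. Service 39; fixed 11; total 50.
{B, C}: Galt→C 5, Elton→B 9, Quay→B 2, Ryde→C 4, Orton→B 10, Holm→C 3, Kent→C 9. Service 42; fixed 8; total 50.
{C}: Galt→C 5, Elton→C 14, Quay→C 3, Ryde→C 4, Orton→C 15, Holm→C 3, Kent→C 9. Service 53; fixed 2; total 55.
No other subset beats 47.

Open A and C; minimum total cost 47.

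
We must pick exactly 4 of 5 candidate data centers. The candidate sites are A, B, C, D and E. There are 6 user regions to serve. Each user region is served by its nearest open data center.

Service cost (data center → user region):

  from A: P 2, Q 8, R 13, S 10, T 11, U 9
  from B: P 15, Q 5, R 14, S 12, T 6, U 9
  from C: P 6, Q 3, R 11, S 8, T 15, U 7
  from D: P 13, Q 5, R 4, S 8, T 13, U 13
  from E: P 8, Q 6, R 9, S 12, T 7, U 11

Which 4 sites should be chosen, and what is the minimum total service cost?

Choose A, B, C and D; total service cost 30.

With exactly 4 open, each user region uses its cheapest among the chosen.
{A, B, C, D}: P→A 2, Q→C 3, R→D 4, S→C 8, T→B 6, U→C 7. Service cost 30.
{A, C, D, E}: service cost 31
{A, B, D, E}: service cost 34
Among all 5 size-4 choices, {A, B, C, D} is lowest.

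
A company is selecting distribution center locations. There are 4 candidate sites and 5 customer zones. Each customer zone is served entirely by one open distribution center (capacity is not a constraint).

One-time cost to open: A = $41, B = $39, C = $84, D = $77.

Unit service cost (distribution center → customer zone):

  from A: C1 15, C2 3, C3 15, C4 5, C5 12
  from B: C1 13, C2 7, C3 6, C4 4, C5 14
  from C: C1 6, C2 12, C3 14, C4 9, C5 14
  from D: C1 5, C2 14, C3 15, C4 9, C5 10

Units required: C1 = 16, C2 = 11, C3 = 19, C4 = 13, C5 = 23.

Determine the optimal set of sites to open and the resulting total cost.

For any fixed open set, each customer zone goes to its cheapest open site; total = fixed + service.
{A, B, D}: C1→D 5·16=80, C2→A 3·11=33, C3→B 6·19=114, C4→B 4·13=52, C5→D 10·23=230. Service 509; fixed 157; total 666.
{B, D}: C1→D 5·16=80, C2→B 7·11=77, C3→B 6·19=114, C4→B 4·13=52, C5→D 10·23=230. Service 553; fixed 116; total 669.
{A, B, C}: service 571 + fixed 164 = 735
{A, B, C, D}: C1→D 5·16=80, C2→A 3·11=33, C3→B 6·19=114, C4→B 4·13=52, C5→D 10·23=230. Service 509; fixed 241; total 750.
No other subset beats 666.

Open A, B and D; minimum total cost 666.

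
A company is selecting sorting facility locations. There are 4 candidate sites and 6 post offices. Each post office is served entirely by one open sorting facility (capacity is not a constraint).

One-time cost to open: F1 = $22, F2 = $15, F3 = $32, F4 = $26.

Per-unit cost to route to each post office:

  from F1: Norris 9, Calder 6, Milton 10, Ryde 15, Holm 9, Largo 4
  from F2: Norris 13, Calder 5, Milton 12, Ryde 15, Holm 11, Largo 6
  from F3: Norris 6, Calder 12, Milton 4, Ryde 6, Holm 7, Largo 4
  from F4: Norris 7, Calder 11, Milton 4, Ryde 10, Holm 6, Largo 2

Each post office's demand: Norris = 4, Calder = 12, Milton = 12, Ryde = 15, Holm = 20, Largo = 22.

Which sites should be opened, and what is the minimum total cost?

Open F2, F3 and F4; minimum total cost 459.

For any fixed open set, each post office goes to its cheapest open site; total = fixed + service.
{F2, F3, F4}: Norris→F3 6·4=24, Calder→F2 5·12=60, Milton→F3 4·12=48, Ryde→F3 6·15=90, Holm→F4 6·20=120, Largo→F4 2·22=44. Service 386; fixed 73; total 459.
{F1, F3, F4}: service 398 + fixed 80 = 478
{F1, F2, F3, F4}: service 386 + fixed 95 = 481
{F2}: service 833 + fixed 15 = 848
No other subset beats 459.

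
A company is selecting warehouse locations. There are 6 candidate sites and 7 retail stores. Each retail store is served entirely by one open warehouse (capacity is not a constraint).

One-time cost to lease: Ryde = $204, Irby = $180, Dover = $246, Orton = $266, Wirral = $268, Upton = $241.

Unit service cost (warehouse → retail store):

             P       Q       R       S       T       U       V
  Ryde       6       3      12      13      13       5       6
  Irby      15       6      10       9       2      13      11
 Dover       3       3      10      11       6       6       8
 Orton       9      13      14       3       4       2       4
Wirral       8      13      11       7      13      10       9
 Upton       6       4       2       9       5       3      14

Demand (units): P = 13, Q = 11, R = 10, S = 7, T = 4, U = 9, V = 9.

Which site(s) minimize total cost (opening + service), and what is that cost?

For any fixed open set, each retail store goes to its cheapest open site; total = fixed + service.
{Upton}: P→Upton 6·13=78, Q→Upton 4·11=44, R→Upton 2·10=20, S→Upton 9·7=63, T→Upton 5·4=20, U→Upton 3·9=27, V→Upton 14·9=126. Service 378; fixed 241; total 619.
{Dover}: P→Dover 3·13=39, Q→Dover 3·11=33, R→Dover 10·10=100, S→Dover 11·7=77, T→Dover 6·4=24, U→Dover 6·9=54, V→Dover 8·9=72. Service 399; fixed 246; total 645.
{Ryde}: service 473 + fixed 204 = 677
{Ryde, Irby, Dover, Orton, Wirral, Upton}: P→Dover 3·13=39, Q→Ryde 3·11=33, R→Upton 2·10=20, S→Orton 3·7=21, T→Irby 2·4=8, U→Orton 2·9=18, V→Orton 4·9=36. Service 175; fixed 1405; total 1580.
No other subset beats 619.

Open Upton only; minimum total cost 619.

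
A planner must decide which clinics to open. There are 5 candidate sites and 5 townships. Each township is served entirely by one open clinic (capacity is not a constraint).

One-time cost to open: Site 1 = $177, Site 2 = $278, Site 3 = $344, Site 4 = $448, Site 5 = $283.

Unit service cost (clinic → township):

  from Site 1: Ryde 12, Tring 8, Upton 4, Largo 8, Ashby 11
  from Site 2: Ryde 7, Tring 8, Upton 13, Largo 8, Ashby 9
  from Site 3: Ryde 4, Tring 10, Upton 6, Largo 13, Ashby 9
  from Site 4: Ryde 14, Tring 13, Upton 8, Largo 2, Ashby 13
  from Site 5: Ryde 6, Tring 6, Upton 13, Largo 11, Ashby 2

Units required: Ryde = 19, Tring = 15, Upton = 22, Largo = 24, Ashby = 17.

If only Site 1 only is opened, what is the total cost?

Total cost: 992

Each township is assigned to its cheapest site among the open ones.
{Site 1}: Ryde→Site 1 12·19=228, Tring→Site 1 8·15=120, Upton→Site 1 4·22=88, Largo→Site 1 8·24=192, Ashby→Site 1 11·17=187. Service 815; fixed 177; total 992.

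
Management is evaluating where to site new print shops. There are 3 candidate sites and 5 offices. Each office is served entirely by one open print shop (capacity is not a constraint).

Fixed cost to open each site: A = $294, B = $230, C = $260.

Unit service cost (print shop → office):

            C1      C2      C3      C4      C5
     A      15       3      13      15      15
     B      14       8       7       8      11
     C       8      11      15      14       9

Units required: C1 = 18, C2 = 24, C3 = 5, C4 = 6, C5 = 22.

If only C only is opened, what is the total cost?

Total cost: 1025

Each office is assigned to its cheapest site among the open ones.
{C}: C1→C 8·18=144, C2→C 11·24=264, C3→C 15·5=75, C4→C 14·6=84, C5→C 9·22=198. Service 765; fixed 260; total 1025.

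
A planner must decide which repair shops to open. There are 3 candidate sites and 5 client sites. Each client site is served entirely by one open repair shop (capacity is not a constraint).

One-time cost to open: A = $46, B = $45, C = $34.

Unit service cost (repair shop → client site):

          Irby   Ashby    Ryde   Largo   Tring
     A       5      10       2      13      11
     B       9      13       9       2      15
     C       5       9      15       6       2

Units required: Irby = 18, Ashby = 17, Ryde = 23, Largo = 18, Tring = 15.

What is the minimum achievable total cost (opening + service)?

For any fixed open set, each client site goes to its cheapest open site; total = fixed + service.
{A, B, C}: Irby→A 5·18=90, Ashby→C 9·17=153, Ryde→A 2·23=46, Largo→B 2·18=36, Tring→C 2·15=30. Service 355; fixed 125; total 480.
{A, C}: Irby→A 5·18=90, Ashby→C 9·17=153, Ryde→A 2·23=46, Largo→C 6·18=108, Tring→C 2·15=30. Service 427; fixed 80; total 507.
{B, C}: service 516 + fixed 79 = 595
{C}: Irby→C 5·18=90, Ashby→C 9·17=153, Ryde→C 15·23=345, Largo→C 6·18=108, Tring→C 2·15=30. Service 726; fixed 34; total 760.
No other subset beats 480.

Minimum total cost: 480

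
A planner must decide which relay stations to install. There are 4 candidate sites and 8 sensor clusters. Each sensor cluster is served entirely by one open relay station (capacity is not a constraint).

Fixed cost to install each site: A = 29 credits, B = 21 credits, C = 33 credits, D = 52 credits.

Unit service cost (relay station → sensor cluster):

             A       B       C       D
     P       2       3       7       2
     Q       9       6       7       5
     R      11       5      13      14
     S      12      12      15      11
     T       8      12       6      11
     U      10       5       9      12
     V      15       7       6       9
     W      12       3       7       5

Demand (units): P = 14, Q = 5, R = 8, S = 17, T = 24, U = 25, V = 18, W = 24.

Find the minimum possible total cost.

Minimum total cost: 819

For any fixed open set, each sensor cluster goes to its cheapest open site; total = fixed + service.
{B, C}: P→B 3·14=42, Q→B 6·5=30, R→B 5·8=40, S→B 12·17=204, T→C 6·24=144, U→B 5·25=125, V→C 6·18=108, W→B 3·24=72. Service 765; fixed 54; total 819.
{A, B, C}: service 751 + fixed 83 = 834
{B, C, D}: service 729 + fixed 106 = 835
{A, B, C, D}: service 729 + fixed 135 = 864
(All 15 nonempty subsets were checked; B and C is lowest.)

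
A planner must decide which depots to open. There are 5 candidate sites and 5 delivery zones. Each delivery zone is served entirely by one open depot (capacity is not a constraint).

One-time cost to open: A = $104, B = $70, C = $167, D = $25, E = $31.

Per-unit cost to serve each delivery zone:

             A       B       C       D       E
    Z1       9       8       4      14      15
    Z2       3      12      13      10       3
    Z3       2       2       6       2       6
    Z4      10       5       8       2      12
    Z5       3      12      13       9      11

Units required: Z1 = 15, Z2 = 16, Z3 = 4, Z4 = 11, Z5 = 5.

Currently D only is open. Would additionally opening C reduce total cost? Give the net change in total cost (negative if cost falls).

Current service cost with {D}: 445.
Adding C: each delivery zone re-picks its cheapest; new service cost 295, saving 150.
Extra fixed cost: 167. Net change = 167 − 150 = 17.
(Totals: 470 → 487.)

No — net change +17 (cost rises by 17).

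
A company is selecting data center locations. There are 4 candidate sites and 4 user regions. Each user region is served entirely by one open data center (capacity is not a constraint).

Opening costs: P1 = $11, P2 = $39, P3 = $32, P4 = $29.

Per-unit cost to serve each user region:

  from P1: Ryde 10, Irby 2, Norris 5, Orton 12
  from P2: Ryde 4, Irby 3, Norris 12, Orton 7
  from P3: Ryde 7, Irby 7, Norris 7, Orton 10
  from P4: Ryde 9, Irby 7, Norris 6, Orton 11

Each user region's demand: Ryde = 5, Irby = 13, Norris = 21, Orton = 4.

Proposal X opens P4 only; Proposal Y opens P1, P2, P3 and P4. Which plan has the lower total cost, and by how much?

Proposal Y is cheaper by 45.

Proposal X: {P4}: Ryde→P4 9·5=45, Irby→P4 7·13=91, Norris→P4 6·21=126, Orton→P4 11·4=44. Service 306; fixed 29; total 335.
Proposal Y: {P1, P2, P3, P4}: Ryde→P2 4·5=20, Irby→P1 2·13=26, Norris→P1 5·21=105, Orton→P2 7·4=28. Service 179; fixed 111; total 290.
Difference: |335 − 290| = 45.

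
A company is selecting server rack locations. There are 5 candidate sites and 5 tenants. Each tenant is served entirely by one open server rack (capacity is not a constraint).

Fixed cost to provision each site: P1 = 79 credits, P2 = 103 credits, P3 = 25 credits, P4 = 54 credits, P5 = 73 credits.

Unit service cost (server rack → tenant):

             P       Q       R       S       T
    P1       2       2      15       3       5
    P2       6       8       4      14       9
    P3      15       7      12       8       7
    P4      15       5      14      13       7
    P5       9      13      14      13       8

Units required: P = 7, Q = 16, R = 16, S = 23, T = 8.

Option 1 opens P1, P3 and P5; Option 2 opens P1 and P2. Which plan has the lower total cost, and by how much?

Option 2 is cheaper by 123.

Option 1: {P1, P3, P5}: P→P1 2·7=14, Q→P1 2·16=32, R→P3 12·16=192, S→P1 3·23=69, T→P1 5·8=40. Service 347; fixed 177; total 524.
Option 2: {P1, P2}: P→P1 2·7=14, Q→P1 2·16=32, R→P2 4·16=64, S→P1 3·23=69, T→P1 5·8=40. Service 219; fixed 182; total 401.
Difference: |524 − 401| = 123.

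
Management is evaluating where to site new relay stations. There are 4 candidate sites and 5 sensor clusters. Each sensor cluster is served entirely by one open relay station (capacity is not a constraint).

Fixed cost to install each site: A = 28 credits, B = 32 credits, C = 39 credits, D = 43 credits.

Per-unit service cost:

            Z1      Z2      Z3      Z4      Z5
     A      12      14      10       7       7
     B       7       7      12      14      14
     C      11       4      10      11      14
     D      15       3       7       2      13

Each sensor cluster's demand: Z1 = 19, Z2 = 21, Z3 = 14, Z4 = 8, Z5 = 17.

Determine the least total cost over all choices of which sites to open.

For any fixed open set, each sensor cluster goes to its cheapest open site; total = fixed + service.
{A, B, D}: Z1→B 7·19=133, Z2→D 3·21=63, Z3→D 7·14=98, Z4→D 2·8=16, Z5→A 7·17=119. Service 429; fixed 103; total 532.
{A, B, C, D}: Z1→B 7·19=133, Z2→D 3·21=63, Z3→D 7·14=98, Z4→D 2·8=16, Z5→A 7·17=119. Service 429; fixed 142; total 571.
{A, D}: Z1→A 12·19=228, Z2→D 3·21=63, Z3→D 7·14=98, Z4→D 2·8=16, Z5→A 7·17=119. Service 524; fixed 71; total 595.
{A}: service 837 + fixed 28 = 865
No other subset beats 532.

Minimum total cost: 532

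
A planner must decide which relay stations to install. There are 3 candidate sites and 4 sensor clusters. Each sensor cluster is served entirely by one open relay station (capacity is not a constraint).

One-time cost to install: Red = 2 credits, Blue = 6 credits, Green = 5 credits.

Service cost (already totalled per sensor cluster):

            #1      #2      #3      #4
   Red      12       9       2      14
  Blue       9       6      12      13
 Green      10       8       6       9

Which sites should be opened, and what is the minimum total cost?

For any fixed open set, each sensor cluster goes to its cheapest open site; total = fixed + service.
{Red, Green}: #1→Green 10, #2→Green 8, #3→Red 2, #4→Green 9. Service 29; fixed 7; total 36.
{Red, Blue}: service 30 + fixed 8 = 38
{Green}: service 33 + fixed 5 = 38
{Red, Blue, Green}: #1→Blue 9, #2→Blue 6, #3→Red 2, #4→Green 9. Service 26; fixed 13; total 39.
No other subset beats 36.

Open Red and Green; minimum total cost 36.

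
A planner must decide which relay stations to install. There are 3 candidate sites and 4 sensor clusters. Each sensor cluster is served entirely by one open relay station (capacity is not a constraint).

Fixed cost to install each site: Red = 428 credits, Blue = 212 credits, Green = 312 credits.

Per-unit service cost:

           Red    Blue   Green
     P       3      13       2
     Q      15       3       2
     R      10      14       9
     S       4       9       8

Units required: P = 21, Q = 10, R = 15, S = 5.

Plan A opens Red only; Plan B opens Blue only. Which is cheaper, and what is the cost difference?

Plan B is cheaper by 41.

Plan A: {Red}: P→Red 3·21=63, Q→Red 15·10=150, R→Red 10·15=150, S→Red 4·5=20. Service 383; fixed 428; total 811.
Plan B: {Blue}: P→Blue 13·21=273, Q→Blue 3·10=30, R→Blue 14·15=210, S→Blue 9·5=45. Service 558; fixed 212; total 770.
Difference: |811 − 770| = 41.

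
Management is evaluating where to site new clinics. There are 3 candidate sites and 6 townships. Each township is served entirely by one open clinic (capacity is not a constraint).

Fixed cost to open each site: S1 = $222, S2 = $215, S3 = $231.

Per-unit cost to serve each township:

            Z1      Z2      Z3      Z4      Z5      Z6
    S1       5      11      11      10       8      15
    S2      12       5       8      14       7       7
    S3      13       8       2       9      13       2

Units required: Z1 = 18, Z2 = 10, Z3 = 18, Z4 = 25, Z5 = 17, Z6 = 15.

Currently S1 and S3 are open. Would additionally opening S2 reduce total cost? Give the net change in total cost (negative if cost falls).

Current service cost with {S1, S3}: 597.
Adding S2: each township re-picks its cheapest; new service cost 550, saving 47.
Extra fixed cost: 215. Net change = 215 − 47 = 168.
(Totals: 1050 → 1218.)

No — net change +168 (cost rises by 168).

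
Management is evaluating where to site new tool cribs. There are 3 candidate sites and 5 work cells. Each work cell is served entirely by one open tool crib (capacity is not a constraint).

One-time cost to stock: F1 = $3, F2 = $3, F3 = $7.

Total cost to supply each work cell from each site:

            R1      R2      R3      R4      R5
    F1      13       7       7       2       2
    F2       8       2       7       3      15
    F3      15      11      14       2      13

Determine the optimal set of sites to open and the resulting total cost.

For any fixed open set, each work cell goes to its cheapest open site; total = fixed + service.
{F1, F2}: R1→F2 8, R2→F2 2, R3→F1 7, R4→F1 2, R5→F1 2. Service 21; fixed 6; total 27.
{F1}: R1→F1 13, R2→F1 7, R3→F1 7, R4→F1 2, R5→F1 2. Service 31; fixed 3; total 34.
{F1, F2, F3}: service 21 + fixed 13 = 34
(All 7 nonempty subsets were checked; F1 and F2 is lowest.)

Open F1 and F2; minimum total cost 27.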